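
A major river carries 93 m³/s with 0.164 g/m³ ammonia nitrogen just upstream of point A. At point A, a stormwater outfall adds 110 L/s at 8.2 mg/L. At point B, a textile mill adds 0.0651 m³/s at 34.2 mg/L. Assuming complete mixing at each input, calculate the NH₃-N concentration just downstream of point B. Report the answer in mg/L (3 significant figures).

0.197 mg/L

110 L/s = 0.11 m³/s.
After input A: C = (93·0.164 + 0.11·8.2) / 93.11 = 0.1735 mg/L.
After input B: C = (93.11·0.1735 + 0.0651·34.2) / 93.18 = 0.1973 mg/L.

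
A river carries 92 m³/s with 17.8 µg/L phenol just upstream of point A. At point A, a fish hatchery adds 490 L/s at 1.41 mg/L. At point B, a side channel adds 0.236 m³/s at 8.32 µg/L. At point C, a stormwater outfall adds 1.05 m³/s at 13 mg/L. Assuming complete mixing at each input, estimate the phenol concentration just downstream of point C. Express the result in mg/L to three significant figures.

17.8 µg/L = 0.0178 mg/L.
490 L/s = 0.49 m³/s.
After input A: C = (92·0.0178 + 0.49·1.41) / 92.49 = 0.02518 mg/L.
8.32 µg/L = 0.00832 mg/L.
After input B: C = (92.49·0.02518 + 0.236·0.00832) / 92.73 = 0.02513 mg/L.
After input C: C = (92.73·0.02513 + 1.05·13) / 93.78 = 0.1704 mg/L.

0.170 mg/L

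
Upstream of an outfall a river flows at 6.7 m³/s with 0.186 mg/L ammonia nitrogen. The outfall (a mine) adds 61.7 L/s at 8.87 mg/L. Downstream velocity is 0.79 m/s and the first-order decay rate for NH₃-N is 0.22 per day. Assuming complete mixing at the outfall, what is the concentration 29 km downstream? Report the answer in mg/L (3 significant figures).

61.7 L/s = 0.0617 m³/s.
After complete mixing, C₀ = (0.0617·8.87 + 6.7·0.186) / 6.762 = 0.2652 mg/L.
Travel time t = 2.9e+04 m / 0.79 m/s = 3.671e+04 s = 0.4249 d.
C = 0.2652·exp(−0.22·0.4249) = 0.2652·0.9108 = 0.2416 mg/L.

0.242 mg/L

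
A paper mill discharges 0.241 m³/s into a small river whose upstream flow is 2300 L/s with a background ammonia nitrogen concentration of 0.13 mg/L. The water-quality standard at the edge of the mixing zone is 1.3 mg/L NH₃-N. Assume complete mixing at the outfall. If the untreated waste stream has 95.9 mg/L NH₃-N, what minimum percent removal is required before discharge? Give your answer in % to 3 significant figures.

87.0 %

2300 L/s = 2.3 m³/s.
Mass balance: 1.3·2.541 = 0.241·Cₑ + 2.3·0.13.
Cₑ = (3.303 − 0.299) / 0.241 = 12.47 mg/L.
Required removal = 1 − 12.47/95.9 = 87 %.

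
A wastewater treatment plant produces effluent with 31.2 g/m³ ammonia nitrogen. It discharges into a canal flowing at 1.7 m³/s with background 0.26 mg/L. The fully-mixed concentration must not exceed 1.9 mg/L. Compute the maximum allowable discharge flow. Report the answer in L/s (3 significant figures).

95.2 L/s

Mass balance at complete mixing: C_std·(Q_w + Q_r) = Q_w·C_e + Q_r·C_b.
Rearranging, Q_w = Q_r·(C_std − C_b)/(C_e − C_std) = 1.7·(1.9 − 0.26) / (31.2 − 1.9) = 0.09515 m³/s.
= 95.15 L/s.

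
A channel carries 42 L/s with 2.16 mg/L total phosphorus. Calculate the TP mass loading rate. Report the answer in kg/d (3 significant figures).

7.84 kg/d

42 L/s = 0.042 m³/s.
Mass flux = Q·C = 0.042 m³/s × 2.16 g/m³ = 0.09072 g/s.
= 0.09072 g/s × 86.4 = 7.838 kg/d.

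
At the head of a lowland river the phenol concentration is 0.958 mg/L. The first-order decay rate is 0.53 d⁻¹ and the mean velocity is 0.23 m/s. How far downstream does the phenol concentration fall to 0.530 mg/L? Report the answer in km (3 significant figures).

22.2 km

From C = C₀·e^(−kt), t = ln(C₀/C)/k = ln(0.958/0.530)/0.53 = 0.592/0.53 = 1.117 d.
Distance = v·t = 0.23 m/s × 9.65e+04 s = 2.22e+04 m = 22.2 km.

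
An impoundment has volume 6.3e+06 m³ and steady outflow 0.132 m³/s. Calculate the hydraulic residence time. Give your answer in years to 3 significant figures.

Q = 0.132 m³/s × 3.156e+07 s/yr = 4.166e+06 m³/yr.
Hydraulic residence time τ = V/Q = 6.3e+06/4.166e+06 = 1.512 yr.

1.51 yr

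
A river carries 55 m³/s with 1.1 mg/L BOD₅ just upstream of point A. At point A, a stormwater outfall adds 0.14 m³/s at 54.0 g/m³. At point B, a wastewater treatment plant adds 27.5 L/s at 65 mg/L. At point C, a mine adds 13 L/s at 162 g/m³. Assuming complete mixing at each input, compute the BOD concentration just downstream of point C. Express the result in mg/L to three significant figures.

1.30 mg/L

After input A: C = (55·1.1 + 0.14·54) / 55.14 = 1.234 mg/L.
27.5 L/s = 0.0275 m³/s.
After input B: C = (55.14·1.234 + 0.0275·65) / 55.17 = 1.266 mg/L.
13 L/s = 0.013 m³/s.
After input C: C = (55.17·1.266 + 0.013·162) / 55.18 = 1.304 mg/L.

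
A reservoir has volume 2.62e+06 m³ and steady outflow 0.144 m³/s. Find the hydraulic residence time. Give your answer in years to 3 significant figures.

Q = 0.144 m³/s × 3.156e+07 s/yr = 4.544e+06 m³/yr.
Hydraulic residence time τ = V/Q = 2.62e+06/4.544e+06 = 0.5765 yr.

0.577 yr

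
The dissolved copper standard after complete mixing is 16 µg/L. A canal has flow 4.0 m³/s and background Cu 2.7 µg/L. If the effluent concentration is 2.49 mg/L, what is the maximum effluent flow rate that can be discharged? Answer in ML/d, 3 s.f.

1.86 ML/d

2.7 µg/L = 0.0027 mg/L.
16 µg/L = 0.016 mg/L.
Mass balance at complete mixing: C_std·(Q_w + Q_r) = Q_w·C_e + Q_r·C_b.
Rearranging, Q_w = Q_r·(C_std − C_b)/(C_e − C_std) = 4.0·(0.016 − 0.0027) / (2.49 − 0.016) = 0.0215 m³/s.
= 1.858 ML/d.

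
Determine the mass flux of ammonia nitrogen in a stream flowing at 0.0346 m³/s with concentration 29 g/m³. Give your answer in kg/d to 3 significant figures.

Mass flux = Q·C = 0.0346 m³/s × 29 g/m³ = 1.003 g/s.
= 1.003 g/s × 86.4 = 86.69 kg/d.

86.7 kg/d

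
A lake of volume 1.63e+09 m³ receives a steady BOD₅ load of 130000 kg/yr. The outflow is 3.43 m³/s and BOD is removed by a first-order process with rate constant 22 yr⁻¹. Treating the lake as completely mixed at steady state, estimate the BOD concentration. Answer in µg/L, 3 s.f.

Outflow Q = 3.43 m³/s × 3.156e+07 s/yr = 1.082e+08 m³/yr.
Steady-state CSTR mass balance: W = Q·C + k·V·C, so C = W/(Q + kV).
Q + kV = 1.082e+08 + 22·1.63e+09 = 3.597e+10 m³/yr.
C = 130000/3.597e+10 = 3.614e-06 kg/m³ = 0.003614 mg/L = 3.614 µg/L.

3.61 µg/L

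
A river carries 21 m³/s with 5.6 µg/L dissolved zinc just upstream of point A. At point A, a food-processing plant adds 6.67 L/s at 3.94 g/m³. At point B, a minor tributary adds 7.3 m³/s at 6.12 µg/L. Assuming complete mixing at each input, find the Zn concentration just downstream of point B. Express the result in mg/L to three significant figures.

5.6 µg/L = 0.0056 mg/L.
6.67 L/s = 0.00667 m³/s.
After input A: C = (21·0.0056 + 0.00667·3.94) / 21.01 = 0.006849 mg/L.
6.12 µg/L = 0.00612 mg/L.
After input B: C = (21.01·0.006849 + 7.3·0.00612) / 28.31 = 0.006661 mg/L.

0.00666 mg/L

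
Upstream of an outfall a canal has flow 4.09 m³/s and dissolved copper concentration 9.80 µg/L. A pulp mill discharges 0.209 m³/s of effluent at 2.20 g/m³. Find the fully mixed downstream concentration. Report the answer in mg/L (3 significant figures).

0.116 mg/L

9.80 µg/L = 0.0098 mg/L.
Flow-weighted mixing gives C = (0.209·2.2 + 4.09·0.0098) / (0.209 + 4.09) = 0.4999/4.299 = 0.1163 mg/L.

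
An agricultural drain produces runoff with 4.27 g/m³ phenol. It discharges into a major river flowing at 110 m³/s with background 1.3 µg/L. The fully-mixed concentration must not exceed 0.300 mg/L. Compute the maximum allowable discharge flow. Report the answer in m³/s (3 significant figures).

1.3 µg/L = 0.0013 mg/L.
Mass balance at complete mixing: C_std·(Q_w + Q_r) = Q_w·C_e + Q_r·C_b.
Rearranging, Q_w = Q_r·(C_std − C_b)/(C_e − C_std) = 110·(0.3 − 0.0013) / (4.27 − 0.3) = 8.276 m³/s.

8.28 m³/s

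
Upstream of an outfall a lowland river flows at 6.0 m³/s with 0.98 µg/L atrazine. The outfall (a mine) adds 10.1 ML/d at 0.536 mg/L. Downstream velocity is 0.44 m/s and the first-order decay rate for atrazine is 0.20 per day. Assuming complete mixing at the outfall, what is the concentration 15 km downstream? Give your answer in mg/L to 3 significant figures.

0.0104 mg/L

10.1 ML/d = 0.1169 m³/s.
0.98 µg/L = 0.00098 mg/L.
After complete mixing, C₀ = (0.1169·0.536 + 6·0.00098) / 6.117 = 0.0112 mg/L.
Travel time t = 1.5e+04 m / 0.44 m/s = 3.409e+04 s = 0.3946 d.
C = 0.0112·exp(−0.20·0.3946) = 0.0112·0.9241 = 0.01035 mg/L.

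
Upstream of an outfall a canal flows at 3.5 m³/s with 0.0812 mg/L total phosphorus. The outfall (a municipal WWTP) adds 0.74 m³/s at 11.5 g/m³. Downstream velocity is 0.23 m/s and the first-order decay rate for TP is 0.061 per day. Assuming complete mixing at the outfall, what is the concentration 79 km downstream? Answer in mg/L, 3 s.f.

After complete mixing, C₀ = (0.74·11.5 + 3.5·0.0812) / 4.24 = 2.074 mg/L.
Travel time t = 7.9e+04 m / 0.23 m/s = 3.435e+05 s = 3.975 d.
C = 2.074·exp(−0.061·3.975) = 2.074·0.7847 = 1.627 mg/L.

1.63 mg/L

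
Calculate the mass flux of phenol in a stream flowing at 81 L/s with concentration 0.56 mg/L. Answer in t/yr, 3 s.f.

81 L/s = 0.081 m³/s.
Mass flux = Q·C = 0.081 m³/s × 0.56 g/m³ = 0.04536 g/s.
= 0.04536 g/s × 31.56 = 1.431 t/yr.

1.43 t/yr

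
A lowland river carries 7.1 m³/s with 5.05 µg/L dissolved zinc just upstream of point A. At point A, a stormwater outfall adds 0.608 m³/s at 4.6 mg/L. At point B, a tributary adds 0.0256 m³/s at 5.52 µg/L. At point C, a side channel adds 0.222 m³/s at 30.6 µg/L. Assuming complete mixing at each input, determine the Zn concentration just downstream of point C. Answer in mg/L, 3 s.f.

0.357 mg/L

5.05 µg/L = 0.00505 mg/L.
After input A: C = (7.1·0.00505 + 0.608·4.6) / 7.708 = 0.3675 mg/L.
5.52 µg/L = 0.00552 mg/L.
After input B: C = (7.708·0.3675 + 0.0256·0.00552) / 7.734 = 0.3663 mg/L.
30.6 µg/L = 0.0306 mg/L.
After input C: C = (7.734·0.3663 + 0.222·0.0306) / 7.956 = 0.3569 mg/L.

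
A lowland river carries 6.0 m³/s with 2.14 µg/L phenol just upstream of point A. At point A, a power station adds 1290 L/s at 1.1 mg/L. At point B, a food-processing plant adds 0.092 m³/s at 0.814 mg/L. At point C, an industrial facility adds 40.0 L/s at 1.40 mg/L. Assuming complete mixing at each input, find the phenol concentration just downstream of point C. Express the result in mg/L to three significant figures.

2.14 µg/L = 0.00214 mg/L.
1290 L/s = 1.29 m³/s.
After input A: C = (6·0.00214 + 1.29·1.1) / 7.29 = 0.1964 mg/L.
After input B: C = (7.29·0.1964 + 0.092·0.814) / 7.382 = 0.2041 mg/L.
40.0 L/s = 0.04 m³/s.
After input C: C = (7.382·0.2041 + 0.04·1.4) / 7.422 = 0.2106 mg/L.

0.211 mg/L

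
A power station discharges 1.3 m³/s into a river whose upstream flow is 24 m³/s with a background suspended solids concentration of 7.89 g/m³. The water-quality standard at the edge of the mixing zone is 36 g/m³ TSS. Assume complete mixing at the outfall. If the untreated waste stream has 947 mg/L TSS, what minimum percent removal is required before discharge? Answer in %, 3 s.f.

Mass balance: 36·25.3 = 1.3·Cₑ + 24·7.89.
Cₑ = (910.8 − 189.4) / 1.3 = 555 mg/L.
Required removal = 1 − 555/947 = 41.4 %.

41.4 %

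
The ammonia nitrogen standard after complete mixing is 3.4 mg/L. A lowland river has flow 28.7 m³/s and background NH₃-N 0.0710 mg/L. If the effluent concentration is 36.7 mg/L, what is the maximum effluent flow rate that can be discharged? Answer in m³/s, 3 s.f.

2.87 m³/s

Mass balance at complete mixing: C_std·(Q_w + Q_r) = Q_w·C_e + Q_r·C_b.
Rearranging, Q_w = Q_r·(C_std − C_b)/(C_e − C_std) = 28.7·(3.4 − 0.071) / (36.7 − 3.4) = 2.869 m³/s.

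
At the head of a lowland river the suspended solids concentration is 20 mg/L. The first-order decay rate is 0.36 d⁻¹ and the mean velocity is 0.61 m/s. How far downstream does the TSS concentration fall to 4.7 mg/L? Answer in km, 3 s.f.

From C = C₀·e^(−kt), t = ln(C₀/C)/k = ln(20/4.7)/0.36 = 1.448/0.36 = 4.023 d.
Distance = v·t = 0.61 m/s × 3.476e+05 s = 2.12e+05 m = 212 km.

212 km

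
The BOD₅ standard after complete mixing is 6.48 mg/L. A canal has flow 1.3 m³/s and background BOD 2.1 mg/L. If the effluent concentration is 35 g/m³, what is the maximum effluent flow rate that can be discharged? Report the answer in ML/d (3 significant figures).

Mass balance at complete mixing: C_std·(Q_w + Q_r) = Q_w·C_e + Q_r·C_b.
Rearranging, Q_w = Q_r·(C_std − C_b)/(C_e − C_std) = 1.3·(6.48 − 2.1) / (35 − 6.48) = 0.1996 m³/s.
= 17.25 ML/d.

17.2 ML/d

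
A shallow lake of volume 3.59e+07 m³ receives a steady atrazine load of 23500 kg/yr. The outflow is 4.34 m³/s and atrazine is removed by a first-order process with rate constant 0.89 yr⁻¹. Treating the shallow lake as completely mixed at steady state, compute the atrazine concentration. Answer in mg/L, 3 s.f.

Outflow Q = 4.34 m³/s × 3.156e+07 s/yr = 1.37e+08 m³/yr.
Steady-state CSTR mass balance: W = Q·C + k·V·C, so C = W/(Q + kV).
Q + kV = 1.37e+08 + 0.89·3.59e+07 = 1.689e+08 m³/yr.
C = 23500/1.689e+08 = 0.0001391 kg/m³ = 0.1391 mg/L.

0.139 mg/L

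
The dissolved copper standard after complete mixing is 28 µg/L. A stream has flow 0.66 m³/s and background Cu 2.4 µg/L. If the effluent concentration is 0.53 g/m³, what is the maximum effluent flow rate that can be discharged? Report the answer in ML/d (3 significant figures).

2.4 µg/L = 0.0024 mg/L.
28 µg/L = 0.028 mg/L.
Mass balance at complete mixing: C_std·(Q_w + Q_r) = Q_w·C_e + Q_r·C_b.
Rearranging, Q_w = Q_r·(C_std − C_b)/(C_e − C_std) = 0.66·(0.028 − 0.0024) / (0.53 − 0.028) = 0.03366 m³/s.
= 2.908 ML/d.

2.91 ML/d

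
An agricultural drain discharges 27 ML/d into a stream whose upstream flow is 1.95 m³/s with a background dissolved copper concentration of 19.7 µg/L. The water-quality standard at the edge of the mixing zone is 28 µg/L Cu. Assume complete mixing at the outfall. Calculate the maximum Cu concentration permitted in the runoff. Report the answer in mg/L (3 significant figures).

0.0798 mg/L

27 ML/d = 0.3125 m³/s.
19.7 µg/L = 0.0197 mg/L.
28 µg/L = 0.028 mg/L.
Mass balance: 0.028·2.263 = 0.3125·Cₑ + 1.95·0.0197.
Cₑ = (0.06335 − 0.03841) / 0.3125 = 0.07979 mg/L.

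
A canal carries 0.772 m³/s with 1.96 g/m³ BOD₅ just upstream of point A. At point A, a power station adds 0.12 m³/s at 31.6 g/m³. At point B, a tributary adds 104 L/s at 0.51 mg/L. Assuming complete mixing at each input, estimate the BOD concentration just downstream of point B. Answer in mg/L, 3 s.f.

5.38 mg/L

After input A: C = (0.772·1.96 + 0.12·31.6) / 0.892 = 5.947 mg/L.
104 L/s = 0.104 m³/s.
After input B: C = (0.892·5.947 + 0.104·0.51) / 0.996 = 5.38 mg/L.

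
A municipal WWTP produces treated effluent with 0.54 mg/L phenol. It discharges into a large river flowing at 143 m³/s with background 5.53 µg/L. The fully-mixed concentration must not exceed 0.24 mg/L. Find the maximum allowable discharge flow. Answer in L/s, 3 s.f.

5.53 µg/L = 0.00553 mg/L.
Mass balance at complete mixing: C_std·(Q_w + Q_r) = Q_w·C_e + Q_r·C_b.
Rearranging, Q_w = Q_r·(C_std − C_b)/(C_e − C_std) = 143·(0.24 − 0.00553) / (0.54 − 0.24) = 111.8 m³/s.
= 1.118e+05 L/s.

112000 L/s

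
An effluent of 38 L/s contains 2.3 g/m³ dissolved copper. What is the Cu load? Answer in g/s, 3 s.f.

38 L/s = 0.038 m³/s.
Mass flux = Q·C = 0.038 m³/s × 2.3 g/m³ = 0.0874 g/s.

0.0874 g/s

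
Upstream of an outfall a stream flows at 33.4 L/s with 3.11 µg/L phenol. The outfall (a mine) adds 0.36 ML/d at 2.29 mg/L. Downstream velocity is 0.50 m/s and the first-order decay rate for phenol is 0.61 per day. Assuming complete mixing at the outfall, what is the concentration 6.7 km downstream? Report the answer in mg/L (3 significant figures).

0.36 ML/d = 0.004167 m³/s.
33.4 L/s = 0.0334 m³/s.
3.11 µg/L = 0.00311 mg/L.
After complete mixing, C₀ = (0.004167·2.29 + 0.0334·0.00311) / 0.03757 = 0.2568 mg/L.
Travel time t = 6700 m / 0.50 m/s = 1.34e+04 s = 0.1551 d.
C = 0.2568·exp(−0.61·0.1551) = 0.2568·0.9097 = 0.2336 mg/L.

0.234 mg/L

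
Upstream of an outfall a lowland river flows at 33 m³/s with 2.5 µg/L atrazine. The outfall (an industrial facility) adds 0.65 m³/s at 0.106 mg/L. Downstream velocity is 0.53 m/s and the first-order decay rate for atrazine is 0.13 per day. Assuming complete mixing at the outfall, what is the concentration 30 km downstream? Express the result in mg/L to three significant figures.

2.5 µg/L = 0.0025 mg/L.
After complete mixing, C₀ = (0.65·0.106 + 33·0.0025) / 33.65 = 0.004499 mg/L.
Travel time t = 3e+04 m / 0.53 m/s = 5.66e+04 s = 0.6551 d.
C = 0.004499·exp(−0.13·0.6551) = 0.004499·0.9184 = 0.004132 mg/L.

0.00413 mg/L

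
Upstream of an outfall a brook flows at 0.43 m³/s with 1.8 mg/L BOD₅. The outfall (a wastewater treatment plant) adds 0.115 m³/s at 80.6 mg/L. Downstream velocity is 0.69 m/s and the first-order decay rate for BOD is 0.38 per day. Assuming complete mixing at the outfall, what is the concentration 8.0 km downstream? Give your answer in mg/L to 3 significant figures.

After complete mixing, C₀ = (0.115·80.6 + 0.43·1.8) / 0.545 = 18.43 mg/L.
Travel time t = 8000 m / 0.69 m/s = 1.159e+04 s = 0.1342 d.
C = 18.43·exp(−0.38·0.1342) = 18.43·0.9503 = 17.51 mg/L.

17.5 mg/L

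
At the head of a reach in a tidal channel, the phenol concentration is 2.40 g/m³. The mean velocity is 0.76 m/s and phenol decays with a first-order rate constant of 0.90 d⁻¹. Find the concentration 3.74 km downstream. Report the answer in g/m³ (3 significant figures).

2.28 g/m³

Travel time t = 3.74 km / 0.76 m/s = 3740/0.76 = 4921 s = 0.05696 d.
First-order decay: C = 2.40·exp(−0.90·0.05696) = 2.40·0.95 = 2.28 g/m³.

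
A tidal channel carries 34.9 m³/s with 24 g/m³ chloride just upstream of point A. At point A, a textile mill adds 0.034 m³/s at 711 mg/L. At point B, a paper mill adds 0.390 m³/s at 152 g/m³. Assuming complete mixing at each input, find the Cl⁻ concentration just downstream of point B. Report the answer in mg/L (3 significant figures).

26.1 mg/L

After input A: C = (34.9·24 + 0.034·711) / 34.93 = 24.67 mg/L.
After input B: C = (34.93·24.67 + 0.39·152) / 35.32 = 26.07 mg/L.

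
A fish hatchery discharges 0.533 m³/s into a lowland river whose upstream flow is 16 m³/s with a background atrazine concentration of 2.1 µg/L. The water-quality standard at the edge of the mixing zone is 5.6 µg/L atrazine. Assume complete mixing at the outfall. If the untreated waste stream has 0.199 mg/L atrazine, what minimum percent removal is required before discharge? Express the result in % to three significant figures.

2.1 µg/L = 0.0021 mg/L.
5.6 µg/L = 0.0056 mg/L.
Mass balance: 0.0056·16.53 = 0.533·Cₑ + 16·0.0021.
Cₑ = (0.09258 − 0.0336) / 0.533 = 0.1107 mg/L.
Required removal = 1 − 0.1107/0.199 = 44.39 %.

44.4 %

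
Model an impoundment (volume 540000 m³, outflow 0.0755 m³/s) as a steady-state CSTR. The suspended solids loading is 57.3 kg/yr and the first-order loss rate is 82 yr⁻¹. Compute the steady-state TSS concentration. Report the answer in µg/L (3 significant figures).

Outflow Q = 0.0755 m³/s × 3.156e+07 s/yr = 2.383e+06 m³/yr.
Steady-state CSTR mass balance: W = Q·C + k·V·C, so C = W/(Q + kV).
Q + kV = 2.383e+06 + 82·540000 = 4.666e+07 m³/yr.
C = 57.3/4.666e+07 = 1.228e-06 kg/m³ = 0.001228 mg/L = 1.228 µg/L.

1.23 µg/L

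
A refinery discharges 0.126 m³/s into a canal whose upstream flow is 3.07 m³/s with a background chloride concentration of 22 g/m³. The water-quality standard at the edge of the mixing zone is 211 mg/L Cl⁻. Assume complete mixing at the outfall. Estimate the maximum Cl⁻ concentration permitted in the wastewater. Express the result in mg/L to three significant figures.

4820 mg/L

Mass balance: 211·3.196 = 0.126·Cₑ + 3.07·22.
Cₑ = (674.4 − 67.54) / 0.126 = 4816 mg/L.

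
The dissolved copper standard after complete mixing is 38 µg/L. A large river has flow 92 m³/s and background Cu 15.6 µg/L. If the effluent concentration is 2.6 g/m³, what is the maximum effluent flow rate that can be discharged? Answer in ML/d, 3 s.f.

69.5 ML/d

15.6 µg/L = 0.0156 mg/L.
38 µg/L = 0.038 mg/L.
Mass balance at complete mixing: C_std·(Q_w + Q_r) = Q_w·C_e + Q_r·C_b.
Rearranging, Q_w = Q_r·(C_std − C_b)/(C_e − C_std) = 92·(0.038 − 0.0156) / (2.6 − 0.038) = 0.8044 m³/s.
= 69.5 ML/d.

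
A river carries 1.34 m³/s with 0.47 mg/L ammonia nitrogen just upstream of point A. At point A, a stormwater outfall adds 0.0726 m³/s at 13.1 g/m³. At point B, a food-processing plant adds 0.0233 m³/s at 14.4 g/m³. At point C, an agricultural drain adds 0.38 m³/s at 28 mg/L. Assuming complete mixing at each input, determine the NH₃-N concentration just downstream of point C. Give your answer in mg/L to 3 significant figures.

After input A: C = (1.34·0.47 + 0.0726·13.1) / 1.413 = 1.119 mg/L.
After input B: C = (1.413·1.119 + 0.0233·14.4) / 1.436 = 1.335 mg/L.
After input C: C = (1.436·1.335 + 0.38·28) / 1.816 = 6.915 mg/L.

6.91 mg/L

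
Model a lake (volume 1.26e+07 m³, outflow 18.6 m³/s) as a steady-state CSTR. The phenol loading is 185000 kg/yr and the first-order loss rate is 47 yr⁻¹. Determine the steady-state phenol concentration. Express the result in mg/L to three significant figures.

0.157 mg/L

Outflow Q = 18.6 m³/s × 3.156e+07 s/yr = 5.87e+08 m³/yr.
Steady-state CSTR mass balance: W = Q·C + k·V·C, so C = W/(Q + kV).
Q + kV = 5.87e+08 + 47·1.26e+07 = 1.179e+09 m³/yr.
C = 185000/1.179e+09 = 0.0001569 kg/m³ = 0.1569 mg/L.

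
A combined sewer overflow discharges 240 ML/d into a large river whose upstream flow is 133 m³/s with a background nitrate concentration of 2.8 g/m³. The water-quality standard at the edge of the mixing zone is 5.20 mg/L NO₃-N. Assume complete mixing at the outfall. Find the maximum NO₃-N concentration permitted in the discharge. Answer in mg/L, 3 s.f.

120 mg/L

240 ML/d = 2.778 m³/s.
Mass balance: 5.2·135.8 = 2.778·Cₑ + 133·2.8.
Cₑ = (706 − 372.4) / 2.778 = 120.1 mg/L.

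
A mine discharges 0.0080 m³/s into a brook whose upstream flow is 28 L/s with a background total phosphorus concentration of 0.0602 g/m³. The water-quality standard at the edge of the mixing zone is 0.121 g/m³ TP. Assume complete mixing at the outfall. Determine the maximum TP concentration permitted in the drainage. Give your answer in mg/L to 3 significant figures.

28 L/s = 0.028 m³/s.
Mass balance: 0.121·0.036 = 0.008·Cₑ + 0.028·0.0602.
Cₑ = (0.004356 − 0.001686) / 0.008 = 0.3338 mg/L.

0.334 mg/L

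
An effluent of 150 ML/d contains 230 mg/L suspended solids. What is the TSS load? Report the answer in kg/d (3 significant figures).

34500 kg/d

150 ML/d = 1.736 m³/s.
Mass flux = Q·C = 1.736 m³/s × 230 g/m³ = 399.3 g/s.
= 399.3 g/s × 86.4 = 3.45e+04 kg/d.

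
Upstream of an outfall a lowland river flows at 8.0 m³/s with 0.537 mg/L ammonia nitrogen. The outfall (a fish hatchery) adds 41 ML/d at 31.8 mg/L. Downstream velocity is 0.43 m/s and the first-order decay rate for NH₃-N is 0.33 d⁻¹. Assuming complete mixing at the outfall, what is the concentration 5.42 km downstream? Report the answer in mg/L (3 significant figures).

2.18 mg/L

41 ML/d = 0.4745 m³/s.
After complete mixing, C₀ = (0.4745·31.8 + 8·0.537) / 8.475 = 2.288 mg/L.
Travel time t = 5420 m / 0.43 m/s = 1.26e+04 s = 0.1459 d.
C = 2.288·exp(−0.33·0.1459) = 2.288·0.953 = 2.18 mg/L.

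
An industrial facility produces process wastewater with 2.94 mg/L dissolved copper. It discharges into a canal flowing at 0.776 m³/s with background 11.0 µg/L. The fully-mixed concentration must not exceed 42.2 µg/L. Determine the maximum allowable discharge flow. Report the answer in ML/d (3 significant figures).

0.722 ML/d

11.0 µg/L = 0.011 mg/L.
42.2 µg/L = 0.0422 mg/L.
Mass balance at complete mixing: C_std·(Q_w + Q_r) = Q_w·C_e + Q_r·C_b.
Rearranging, Q_w = Q_r·(C_std − C_b)/(C_e − C_std) = 0.776·(0.0422 − 0.011) / (2.94 − 0.0422) = 0.008355 m³/s.
= 0.7219 ML/d.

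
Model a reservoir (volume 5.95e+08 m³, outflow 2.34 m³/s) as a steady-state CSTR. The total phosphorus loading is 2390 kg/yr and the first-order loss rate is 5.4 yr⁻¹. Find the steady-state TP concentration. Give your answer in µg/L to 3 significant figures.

Outflow Q = 2.34 m³/s × 3.156e+07 s/yr = 7.384e+07 m³/yr.
Steady-state CSTR mass balance: W = Q·C + k·V·C, so C = W/(Q + kV).
Q + kV = 7.384e+07 + 5.4·5.95e+08 = 3.287e+09 m³/yr.
C = 2390/3.287e+09 = 7.271e-07 kg/m³ = 0.0007271 mg/L = 0.7271 µg/L.

0.727 µg/L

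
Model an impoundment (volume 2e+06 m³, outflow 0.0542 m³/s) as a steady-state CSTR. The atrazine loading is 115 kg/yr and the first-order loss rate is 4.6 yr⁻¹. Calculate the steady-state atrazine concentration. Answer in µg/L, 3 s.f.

10.5 µg/L

Outflow Q = 0.0542 m³/s × 3.156e+07 s/yr = 1.71e+06 m³/yr.
Steady-state CSTR mass balance: W = Q·C + k·V·C, so C = W/(Q + kV).
Q + kV = 1.71e+06 + 4.6·2e+06 = 1.091e+07 m³/yr.
C = 115/1.091e+07 = 1.054e-05 kg/m³ = 0.01054 mg/L = 10.54 µg/L.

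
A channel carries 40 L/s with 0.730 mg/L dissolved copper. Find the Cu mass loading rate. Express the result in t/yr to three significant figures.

40 L/s = 0.04 m³/s.
Mass flux = Q·C = 0.04 m³/s × 0.73 g/m³ = 0.0292 g/s.
= 0.0292 g/s × 31.56 = 0.9215 t/yr.

0.921 t/yr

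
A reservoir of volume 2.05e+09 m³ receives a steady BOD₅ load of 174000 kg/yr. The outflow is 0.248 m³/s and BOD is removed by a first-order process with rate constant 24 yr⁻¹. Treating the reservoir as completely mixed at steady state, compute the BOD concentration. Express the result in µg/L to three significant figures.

3.54 µg/L

Outflow Q = 0.248 m³/s × 3.156e+07 s/yr = 7.826e+06 m³/yr.
Steady-state CSTR mass balance: W = Q·C + k·V·C, so C = W/(Q + kV).
Q + kV = 7.826e+06 + 24·2.05e+09 = 4.921e+10 m³/yr.
C = 174000/4.921e+10 = 3.536e-06 kg/m³ = 0.003536 mg/L = 3.536 µg/L.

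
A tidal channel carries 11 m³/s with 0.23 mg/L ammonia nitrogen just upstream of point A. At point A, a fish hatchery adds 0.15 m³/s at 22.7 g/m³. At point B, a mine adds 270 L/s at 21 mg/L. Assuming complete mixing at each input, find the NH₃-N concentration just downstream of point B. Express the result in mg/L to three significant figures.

After input A: C = (11·0.23 + 0.15·22.7) / 11.15 = 0.5323 mg/L.
270 L/s = 0.27 m³/s.
After input B: C = (11.15·0.5323 + 0.27·21) / 11.42 = 1.016 mg/L.

1.02 mg/L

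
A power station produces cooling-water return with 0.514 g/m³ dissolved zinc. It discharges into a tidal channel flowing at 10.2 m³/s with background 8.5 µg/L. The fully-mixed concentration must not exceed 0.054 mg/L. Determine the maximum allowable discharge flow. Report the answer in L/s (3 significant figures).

8.5 µg/L = 0.0085 mg/L.
Mass balance at complete mixing: C_std·(Q_w + Q_r) = Q_w·C_e + Q_r·C_b.
Rearranging, Q_w = Q_r·(C_std − C_b)/(C_e − C_std) = 10.2·(0.054 − 0.0085) / (0.514 − 0.054) = 1.009 m³/s.
= 1009 L/s.

1010 L/s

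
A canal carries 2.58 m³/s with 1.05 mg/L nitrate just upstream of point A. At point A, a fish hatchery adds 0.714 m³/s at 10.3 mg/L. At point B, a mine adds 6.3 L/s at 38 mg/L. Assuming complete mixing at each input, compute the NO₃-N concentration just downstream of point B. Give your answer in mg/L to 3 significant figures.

3.12 mg/L

After input A: C = (2.58·1.05 + 0.714·10.3) / 3.294 = 3.055 mg/L.
6.3 L/s = 0.0063 m³/s.
After input B: C = (3.294·3.055 + 0.0063·38) / 3.3 = 3.122 mg/L.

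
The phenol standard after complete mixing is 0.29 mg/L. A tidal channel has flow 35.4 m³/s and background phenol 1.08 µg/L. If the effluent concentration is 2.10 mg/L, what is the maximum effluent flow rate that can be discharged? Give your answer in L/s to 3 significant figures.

5650 L/s

1.08 µg/L = 0.00108 mg/L.
Mass balance at complete mixing: C_std·(Q_w + Q_r) = Q_w·C_e + Q_r·C_b.
Rearranging, Q_w = Q_r·(C_std − C_b)/(C_e − C_std) = 35.4·(0.29 − 0.00108) / (2.1 − 0.29) = 5.651 m³/s.
= 5651 L/s.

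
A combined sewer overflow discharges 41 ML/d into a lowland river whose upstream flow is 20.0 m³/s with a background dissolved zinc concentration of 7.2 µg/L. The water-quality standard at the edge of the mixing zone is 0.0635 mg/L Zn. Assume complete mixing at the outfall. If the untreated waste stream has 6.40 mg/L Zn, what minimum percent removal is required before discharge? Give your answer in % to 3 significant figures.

41 ML/d = 0.4745 m³/s.
7.2 µg/L = 0.0072 mg/L.
Mass balance: 0.0635·20.47 = 0.4745·Cₑ + 20·0.0072.
Cₑ = (1.3 − 0.144) / 0.4745 = 2.436 mg/L.
Required removal = 1 − 2.436/6.40 = 61.93 %.

61.9 %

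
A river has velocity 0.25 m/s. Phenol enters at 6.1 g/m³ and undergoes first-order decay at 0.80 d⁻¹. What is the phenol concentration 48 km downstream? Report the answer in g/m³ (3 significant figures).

Travel time t = 48 km / 0.25 m/s = 4.8e+04/0.25 = 1.92e+05 s = 2.222 d.
First-order decay: C = 6.1·exp(−0.80·2.222) = 6.1·0.169 = 1.031 g/m³.

1.03 g/m³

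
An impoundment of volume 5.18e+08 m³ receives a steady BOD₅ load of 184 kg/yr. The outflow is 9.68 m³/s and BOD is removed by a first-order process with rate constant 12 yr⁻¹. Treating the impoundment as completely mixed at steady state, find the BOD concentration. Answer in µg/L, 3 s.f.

Outflow Q = 9.68 m³/s × 3.156e+07 s/yr = 3.055e+08 m³/yr.
Steady-state CSTR mass balance: W = Q·C + k·V·C, so C = W/(Q + kV).
Q + kV = 3.055e+08 + 12·5.18e+08 = 6.521e+09 m³/yr.
C = 184/6.521e+09 = 2.821e-08 kg/m³ = 2.821e-05 mg/L = 0.02821 µg/L.

0.0282 µg/L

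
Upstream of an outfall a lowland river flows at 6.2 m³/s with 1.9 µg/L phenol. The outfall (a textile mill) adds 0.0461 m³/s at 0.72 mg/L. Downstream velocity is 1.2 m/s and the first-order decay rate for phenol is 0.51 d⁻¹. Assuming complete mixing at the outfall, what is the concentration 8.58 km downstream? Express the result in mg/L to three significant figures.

0.00690 mg/L

1.9 µg/L = 0.0019 mg/L.
After complete mixing, C₀ = (0.0461·0.72 + 6.2·0.0019) / 6.246 = 0.0072 mg/L.
Travel time t = 8580 m / 1.2 m/s = 7150 s = 0.08275 d.
C = 0.0072·exp(−0.51·0.08275) = 0.0072·0.9587 = 0.006902 mg/L.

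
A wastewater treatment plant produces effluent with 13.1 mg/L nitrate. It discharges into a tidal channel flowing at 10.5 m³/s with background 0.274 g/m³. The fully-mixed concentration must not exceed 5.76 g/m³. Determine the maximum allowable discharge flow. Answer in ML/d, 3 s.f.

678 ML/d

Mass balance at complete mixing: C_std·(Q_w + Q_r) = Q_w·C_e + Q_r·C_b.
Rearranging, Q_w = Q_r·(C_std − C_b)/(C_e − C_std) = 10.5·(5.76 − 0.274) / (13.1 − 5.76) = 7.848 m³/s.
= 678.1 ML/d.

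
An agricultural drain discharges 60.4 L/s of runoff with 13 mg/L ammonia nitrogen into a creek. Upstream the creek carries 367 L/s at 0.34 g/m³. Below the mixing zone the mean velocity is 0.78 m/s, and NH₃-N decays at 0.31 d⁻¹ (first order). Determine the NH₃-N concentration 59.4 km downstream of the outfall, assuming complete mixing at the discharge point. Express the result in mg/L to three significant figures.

1.62 mg/L

60.4 L/s = 0.0604 m³/s.
367 L/s = 0.367 m³/s.
After complete mixing, C₀ = (0.0604·13 + 0.367·0.34) / 0.4274 = 2.129 mg/L.
Travel time t = 5.94e+04 m / 0.78 m/s = 7.615e+04 s = 0.8814 d.
C = 2.129·exp(−0.31·0.8814) = 2.129·0.7609 = 1.62 mg/L.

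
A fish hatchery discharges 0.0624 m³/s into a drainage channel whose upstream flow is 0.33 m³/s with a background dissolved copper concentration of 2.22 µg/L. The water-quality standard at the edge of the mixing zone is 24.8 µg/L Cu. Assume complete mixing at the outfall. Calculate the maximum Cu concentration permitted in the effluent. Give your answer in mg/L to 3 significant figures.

0.144 mg/L

2.22 µg/L = 0.00222 mg/L.
24.8 µg/L = 0.0248 mg/L.
Mass balance: 0.0248·0.3924 = 0.0624·Cₑ + 0.33·0.00222.
Cₑ = (0.009732 − 0.0007326) / 0.0624 = 0.1442 mg/L.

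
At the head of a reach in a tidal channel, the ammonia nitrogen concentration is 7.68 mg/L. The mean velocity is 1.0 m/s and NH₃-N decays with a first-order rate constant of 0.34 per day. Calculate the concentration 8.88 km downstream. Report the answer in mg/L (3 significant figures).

7.42 mg/L

Travel time t = 8.88 km / 1.0 m/s = 8880/1.0 = 8880 s = 0.1028 d.
First-order decay: C = 7.68·exp(−0.34·0.1028) = 7.68·0.9657 = 7.416 mg/L.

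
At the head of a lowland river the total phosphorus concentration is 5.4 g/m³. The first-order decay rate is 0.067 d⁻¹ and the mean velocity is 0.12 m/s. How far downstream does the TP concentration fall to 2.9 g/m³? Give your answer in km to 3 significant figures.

96.2 km

From C = C₀·e^(−kt), t = ln(C₀/C)/k = ln(5.4/2.9)/0.067 = 0.6217/0.067 = 9.279 d.
Distance = v·t = 0.12 m/s × 8.017e+05 s = 9.62e+04 m = 96.2 km.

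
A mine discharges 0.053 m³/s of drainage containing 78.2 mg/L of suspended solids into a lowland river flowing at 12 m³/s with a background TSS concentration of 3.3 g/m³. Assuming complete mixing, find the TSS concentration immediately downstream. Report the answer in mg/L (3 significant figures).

By mass balance at complete mixing, C = (0.053·78.2 + 12·3.3) / (0.053 + 12) = 43.74/12.05 = 3.629 mg/L.

3.63 mg/L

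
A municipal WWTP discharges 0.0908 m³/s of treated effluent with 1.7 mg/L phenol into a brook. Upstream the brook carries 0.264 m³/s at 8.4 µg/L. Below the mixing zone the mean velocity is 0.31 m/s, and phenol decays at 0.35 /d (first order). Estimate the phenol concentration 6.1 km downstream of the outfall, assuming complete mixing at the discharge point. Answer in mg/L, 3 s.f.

0.408 mg/L

8.4 µg/L = 0.0084 mg/L.
After complete mixing, C₀ = (0.0908·1.7 + 0.264·0.0084) / 0.3548 = 0.4413 mg/L.
Travel time t = 6100 m / 0.31 m/s = 1.968e+04 s = 0.2277 d.
C = 0.4413·exp(−0.35·0.2277) = 0.4413·0.9234 = 0.4075 mg/L.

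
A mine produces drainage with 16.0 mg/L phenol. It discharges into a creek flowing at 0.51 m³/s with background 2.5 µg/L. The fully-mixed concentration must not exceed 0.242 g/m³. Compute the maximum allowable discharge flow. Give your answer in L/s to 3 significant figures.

7.75 L/s

2.5 µg/L = 0.0025 mg/L.
Mass balance at complete mixing: C_std·(Q_w + Q_r) = Q_w·C_e + Q_r·C_b.
Rearranging, Q_w = Q_r·(C_std − C_b)/(C_e − C_std) = 0.51·(0.242 − 0.0025) / (16 − 0.242) = 0.007751 m³/s.
= 7.751 L/s.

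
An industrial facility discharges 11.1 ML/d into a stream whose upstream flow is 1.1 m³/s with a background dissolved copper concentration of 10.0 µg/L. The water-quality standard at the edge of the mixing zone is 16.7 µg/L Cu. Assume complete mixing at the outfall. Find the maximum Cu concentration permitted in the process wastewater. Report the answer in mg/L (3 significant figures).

0.0741 mg/L

11.1 ML/d = 0.1285 m³/s.
10.0 µg/L = 0.01 mg/L.
16.7 µg/L = 0.0167 mg/L.
Mass balance: 0.0167·1.228 = 0.1285·Cₑ + 1.1·0.01.
Cₑ = (0.02052 − 0.011) / 0.1285 = 0.07407 mg/L.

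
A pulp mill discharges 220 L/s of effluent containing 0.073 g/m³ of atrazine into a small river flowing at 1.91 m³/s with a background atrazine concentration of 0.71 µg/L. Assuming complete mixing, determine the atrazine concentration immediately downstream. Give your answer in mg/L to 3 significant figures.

0.00818 mg/L

220 L/s = 0.22 m³/s.
0.71 µg/L = 0.00071 mg/L.
By mass balance at complete mixing, C = (0.22·0.073 + 1.91·0.00071) / (0.22 + 1.91) = 0.01742/2.13 = 0.008177 mg/L.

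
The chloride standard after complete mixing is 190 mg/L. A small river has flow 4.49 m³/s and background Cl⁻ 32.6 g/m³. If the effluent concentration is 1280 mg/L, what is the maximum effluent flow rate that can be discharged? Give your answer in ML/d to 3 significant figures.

56.0 ML/d

Mass balance at complete mixing: C_std·(Q_w + Q_r) = Q_w·C_e + Q_r·C_b.
Rearranging, Q_w = Q_r·(C_std − C_b)/(C_e − C_std) = 4.49·(190 − 32.6) / (1280 − 190) = 0.6484 m³/s.
= 56.02 ML/d.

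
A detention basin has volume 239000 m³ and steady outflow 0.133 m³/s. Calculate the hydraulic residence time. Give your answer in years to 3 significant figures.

0.0569 yr

Q = 0.133 m³/s × 3.156e+07 s/yr = 4.197e+06 m³/yr.
Hydraulic residence time τ = V/Q = 239000/4.197e+06 = 0.05694 yr.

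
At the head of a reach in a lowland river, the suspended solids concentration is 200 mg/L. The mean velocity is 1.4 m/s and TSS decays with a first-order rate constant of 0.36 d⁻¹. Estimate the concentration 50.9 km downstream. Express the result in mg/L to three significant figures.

172 mg/L

Travel time t = 50.9 km / 1.4 m/s = 5.09e+04/1.4 = 3.636e+04 s = 0.4208 d.
First-order decay: C = 200·exp(−0.36·0.4208) = 200·0.8594 = 171.9 mg/L.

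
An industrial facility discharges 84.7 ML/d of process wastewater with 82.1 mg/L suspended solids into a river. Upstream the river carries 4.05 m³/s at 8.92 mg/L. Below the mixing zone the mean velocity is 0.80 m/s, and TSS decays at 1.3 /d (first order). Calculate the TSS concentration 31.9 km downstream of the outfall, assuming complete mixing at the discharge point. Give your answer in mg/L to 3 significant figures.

84.7 ML/d = 0.9803 m³/s.
After complete mixing, C₀ = (0.9803·82.1 + 4.05·8.92) / 5.03 = 23.18 mg/L.
Travel time t = 3.19e+04 m / 0.80 m/s = 3.988e+04 s = 0.4615 d.
C = 23.18·exp(−1.3·0.4615) = 23.18·0.5488 = 12.72 mg/L.

12.7 mg/L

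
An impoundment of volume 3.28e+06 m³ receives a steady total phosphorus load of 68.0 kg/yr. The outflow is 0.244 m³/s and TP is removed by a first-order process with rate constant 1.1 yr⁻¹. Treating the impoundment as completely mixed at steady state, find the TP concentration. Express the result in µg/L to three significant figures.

6.01 µg/L

Outflow Q = 0.244 m³/s × 3.156e+07 s/yr = 7.7e+06 m³/yr.
Steady-state CSTR mass balance: W = Q·C + k·V·C, so C = W/(Q + kV).
Q + kV = 7.7e+06 + 1.1·3.28e+06 = 1.131e+07 m³/yr.
C = 68.0/1.131e+07 = 6.013e-06 kg/m³ = 0.006013 mg/L = 6.013 µg/L.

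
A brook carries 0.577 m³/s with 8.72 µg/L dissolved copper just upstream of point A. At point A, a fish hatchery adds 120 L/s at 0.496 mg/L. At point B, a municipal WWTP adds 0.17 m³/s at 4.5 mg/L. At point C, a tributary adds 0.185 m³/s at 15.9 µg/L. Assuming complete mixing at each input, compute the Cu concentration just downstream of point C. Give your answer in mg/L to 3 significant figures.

8.72 µg/L = 0.00872 mg/L.
120 L/s = 0.12 m³/s.
After input A: C = (0.577·0.00872 + 0.12·0.496) / 0.697 = 0.09261 mg/L.
After input B: C = (0.697·0.09261 + 0.17·4.5) / 0.867 = 0.9568 mg/L.
15.9 µg/L = 0.0159 mg/L.
After input C: C = (0.867·0.9568 + 0.185·0.0159) / 1.052 = 0.7913 mg/L.

0.791 mg/L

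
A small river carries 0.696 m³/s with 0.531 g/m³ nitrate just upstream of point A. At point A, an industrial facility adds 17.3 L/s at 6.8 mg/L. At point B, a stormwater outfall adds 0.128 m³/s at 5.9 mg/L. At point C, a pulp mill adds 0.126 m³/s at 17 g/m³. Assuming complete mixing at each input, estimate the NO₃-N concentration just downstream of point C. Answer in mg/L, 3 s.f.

17.3 L/s = 0.0173 m³/s.
After input A: C = (0.696·0.531 + 0.0173·6.8) / 0.7133 = 0.683 mg/L.
After input B: C = (0.7133·0.683 + 0.128·5.9) / 0.8413 = 1.477 mg/L.
After input C: C = (0.8413·1.477 + 0.126·17) / 0.9673 = 3.499 mg/L.

3.50 mg/L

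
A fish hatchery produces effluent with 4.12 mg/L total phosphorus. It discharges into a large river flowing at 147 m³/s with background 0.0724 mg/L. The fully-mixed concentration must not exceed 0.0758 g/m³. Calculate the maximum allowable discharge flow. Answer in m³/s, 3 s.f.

Mass balance at complete mixing: C_std·(Q_w + Q_r) = Q_w·C_e + Q_r·C_b.
Rearranging, Q_w = Q_r·(C_std − C_b)/(C_e − C_std) = 147·(0.0758 − 0.0724) / (4.12 − 0.0758) = 0.1236 m³/s.

0.124 m³/s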